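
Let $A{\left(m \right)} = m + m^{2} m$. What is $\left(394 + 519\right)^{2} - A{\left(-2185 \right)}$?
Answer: $10432517379$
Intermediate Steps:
$A{\left(m \right)} = m + m^{3}$
$\left(394 + 519\right)^{2} - A{\left(-2185 \right)} = \left(394 + 519\right)^{2} - \left(-2185 + \left(-2185\right)^{3}\right) = 913^{2} - \left(-2185 - 10431681625\right) = 833569 - -10431683810 = 833569 + 10431683810 = 10432517379$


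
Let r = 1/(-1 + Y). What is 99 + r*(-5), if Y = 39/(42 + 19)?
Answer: 2483/22 ≈ 112.86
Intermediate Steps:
Y = 39/61 ≈ 0.63934
r = -61/22 (r = 1/(-1 + 39/61) = 1/(-22/61) = -61/22 ≈ -2.7727)
99 + r*(-5) = 99 - 61/22*(-5) = 99 + 305/22 = 2483/22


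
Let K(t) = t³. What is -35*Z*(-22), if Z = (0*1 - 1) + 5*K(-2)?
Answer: -31570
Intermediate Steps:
Z = -41 (Z = (0*1 - 1) + 5*(-2)³ = (0 - 1) + 5*(-8) = -1 - 40 = -41)
-35*Z*(-22) = -35*(-41)*(-22) = 1435*(-22) = -31570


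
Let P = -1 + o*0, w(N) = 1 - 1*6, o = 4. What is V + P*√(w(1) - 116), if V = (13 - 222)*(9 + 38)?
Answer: -9823 - 11*I ≈ -9823.0 - 11.0*I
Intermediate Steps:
w(N) = -5 (w(N) = 1 - 6 = -5)
V = -9823 (V = -209*47 = -9823)
P = -1 (P = -1 + 4*0 = -1 + 0 = -1)
V + P*√(w(1) - 116) = -9823 - √(-5 - 116) = -9823 - √(-121) = -9823 - 11*I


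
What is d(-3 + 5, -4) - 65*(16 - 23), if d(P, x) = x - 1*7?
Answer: 444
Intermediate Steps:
d(P, x) = -7 + x (d(P, x) = x - 7 = -7 + x)
d(-3 + 5, -4) - 65*(16 - 23) = (-7 - 4) - 65*(16 - 23) = -11 - 65*(-7) = -11 + 455 = 444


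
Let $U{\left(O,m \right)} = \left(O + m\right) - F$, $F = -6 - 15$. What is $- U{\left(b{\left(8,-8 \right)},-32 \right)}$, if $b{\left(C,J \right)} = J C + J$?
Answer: $83$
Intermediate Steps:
$b{\left(C,J \right)} = J + C J$ ($b{\left(C,J \right)} = C J + J = J + C J$)
$F = -21$ ($F = -6 - 15 = -21$)
$U{\left(O,m \right)} = 21 + O + m$ ($U{\left(O,m \right)} = \left(O + m\right) - -21 = \left(O + m\right) + 21 = 21 + O + m$)
$- U{\left(b{\left(8,-8 \right)},-32 \right)} = - (21 - 8 \left(1 + 8\right) - 32) = - (21 - 72 - 32) = \left(-1\right) \left(-83\right) = 83$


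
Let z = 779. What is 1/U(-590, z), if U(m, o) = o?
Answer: 1/779 ≈ 0.0012837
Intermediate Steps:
1/U(-590, z) = 1/779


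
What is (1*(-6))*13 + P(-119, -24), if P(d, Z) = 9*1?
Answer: -69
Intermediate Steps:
P(d, Z) = 9
(1*(-6))*13 + P(-119, -24) = (1*(-6))*13 + 9 = -6*13 + 9 = -78 + 9 = -69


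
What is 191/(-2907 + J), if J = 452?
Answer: -191/2455 ≈ -0.077800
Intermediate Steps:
191/(-2907 + J) = 191/(-2907 + 452) = 191/(-2455) = 191*(-1/2455) = -191/2455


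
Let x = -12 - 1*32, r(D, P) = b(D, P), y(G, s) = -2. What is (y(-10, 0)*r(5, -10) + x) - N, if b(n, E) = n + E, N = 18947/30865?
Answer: -1068357/30865 ≈ -34.614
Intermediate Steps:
N = 18947/30865 (N = 18947*(1/30865) = 18947/30865 ≈ 0.61387)
b(n, E) = E + n
r(D, P) = D + P (r(D, P) = P + D = D + P)
x = -44 (x = -12 - 32 = -44)
(y(-10, 0)*r(5, -10) + x) - N = (-2*(5 - 10) - 44) - 1*18947/30865 = (-2*(-5) - 44) - 18947/30865 = (10 - 44) - 18947/30865 = -34 - 18947/30865 = -1068357/30865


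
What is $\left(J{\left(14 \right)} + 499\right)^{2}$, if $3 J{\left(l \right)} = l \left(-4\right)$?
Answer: $\frac{2076481}{9} \approx 2.3072 \cdot 10^{5}$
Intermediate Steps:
$J{\left(l \right)} = - \frac{4 l}{3}$ ($J{\left(l \right)} = \frac{l \left(-4\right)}{3} = \frac{\left(-4\right) l}{3} = - \frac{4 l}{3}$)
$\left(J{\left(14 \right)} + 499\right)^{2} = \left(\left(- \frac{4}{3}\right) 14 + 499\right)^{2} = \left(- \frac{56}{3} + 499\right)^{2} = \left(\frac{1441}{3}\right)^{2} = \frac{2076481}{9}$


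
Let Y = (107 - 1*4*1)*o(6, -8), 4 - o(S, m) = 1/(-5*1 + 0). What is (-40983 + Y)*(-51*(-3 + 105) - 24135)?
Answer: 5948135424/5 ≈ 1.1896e+9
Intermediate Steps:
o(S, m) = 21/5 (o(S, m) = 4 - 1/(-5*1 + 0) = 4 - 1/(-5 + 0) = 4 - 1/(-5) = 4 - 1*(-1/5) = 4 + 1/5 = 21/5)
Y = 2163/5 (Y = (107 - 1*4*1)*(21/5) = (107 - 4*1)*(21/5) = (107 - 4)*(21/5) = 103*(21/5) = 2163/5 ≈ 432.60)
(-40983 + Y)*(-51*(-3 + 105) - 24135) = (-40983 + 2163/5)*(-51*(-3 + 105) - 24135) = -202752*(-51*102 - 24135)/5 = -202752*(-5202 - 24135)/5 = -202752/5*(-29337) = 5948135424/5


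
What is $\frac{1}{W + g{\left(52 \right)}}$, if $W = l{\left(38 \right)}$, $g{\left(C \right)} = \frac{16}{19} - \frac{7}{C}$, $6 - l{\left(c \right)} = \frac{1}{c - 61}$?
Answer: $\frac{22724}{153409} \approx 0.14813$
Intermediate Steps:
$l{\left(c \right)} = 6 - \frac{1}{-61 + c}$ ($l{\left(c \right)} = 6 - \frac{1}{c - 61} = 6 - \frac{1}{-61 + c}$)
$g{\left(C \right)} = \frac{16}{19} - \frac{7}{C}$ ($g{\left(C \right)} = 16 \cdot \frac{1}{19} - \frac{7}{C} = \frac{16}{19} - \frac{7}{C}$)
$W = \frac{139}{23}$ ($W = \frac{-367 + 6 \cdot 38}{-61 + 38} = \frac{-367 + 228}{-23} = \left(- \frac{1}{23}\right) \left(-139\right) = \frac{139}{23} \approx 6.0435$)
$\frac{1}{W + g{\left(52 \right)}} = \frac{1}{\frac{139}{23} + \left(\frac{16}{19} - \frac{7}{52}\right)} = \frac{1}{\frac{139}{23} + \frac{699}{988}} = \frac{1}{\frac{153409}{22724}} = \frac{22724}{153409}$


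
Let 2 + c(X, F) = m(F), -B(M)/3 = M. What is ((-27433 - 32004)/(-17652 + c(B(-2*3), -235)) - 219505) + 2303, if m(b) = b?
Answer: -3885467141/17889 ≈ -2.1720e+5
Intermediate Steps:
B(M) = -3*M
c(X, F) = -2 + F
((-27433 - 32004)/(-17652 + c(B(-2*3), -235)) - 219505) + 2303 = ((-27433 - 32004)/(-17652 + (-2 - 235)) - 219505) + 2303 = (-59437/(-17652 - 237) - 219505) + 2303 = (-59437/(-17889) - 219505) + 2303 = (-59437*(-1/17889) - 219505) + 2303 = (59437/17889 - 219505) + 2303 = -3926665508/17889 + 2303 = -3885467141/17889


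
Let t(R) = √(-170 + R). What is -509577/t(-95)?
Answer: 509577*I*√265/265 ≈ 31303.0*I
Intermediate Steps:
-509577/t(-95) = -509577/√(-170 - 95) = -509577*(-I*√265/265) = -(-509577)*I*√265/265 = 509577*I*√265/265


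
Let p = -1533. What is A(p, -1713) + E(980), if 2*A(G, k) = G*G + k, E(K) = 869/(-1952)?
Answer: 2292014107/1952 ≈ 1.1742e+6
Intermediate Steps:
E(K) = -869/1952 (E(K) = 869*(-1/1952) = -869/1952)
A(G, k) = k/2 + G²/2 (A(G, k) = (G*G + k)/2 = (G² + k)/2 = (k + G²)/2 = k/2 + G²/2)
A(p, -1713) + E(980) = ((½)*(-1713) + (½)*(-1533)²) - 869/1952 = (-1713/2 + (½)*2350089) - 869/1952 = (-1713/2 + 2350089/2) - 869/1952 = 1174188 - 869/1952 = 2292014107/1952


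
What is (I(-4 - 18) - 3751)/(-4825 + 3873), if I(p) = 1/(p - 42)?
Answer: 34295/8704 ≈ 3.9401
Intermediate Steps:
I(p) = 1/(-42 + p)
(I(-4 - 18) - 3751)/(-4825 + 3873) = (1/(-42 + (-4 - 18)) - 3751)/(-4825 + 3873) = (1/(-42 - 22) - 3751)/(-952) = (1/(-64) - 3751)*(-1/952) = (-1/64 - 3751)*(-1/952) = -240065/64*(-1/952) = 34295/8704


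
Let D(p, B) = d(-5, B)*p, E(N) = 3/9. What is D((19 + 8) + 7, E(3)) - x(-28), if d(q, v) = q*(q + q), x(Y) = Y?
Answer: 1728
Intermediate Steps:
E(N) = 1/3 (E(N) = 3*(1/9) = 1/3)
d(q, v) = 2*q**2 (d(q, v) = q*(2*q) = 2*q**2)
D(p, B) = 50*p (D(p, B) = (2*(-5)**2)*p = (2*25)*p = 50*p)
D((19 + 8) + 7, E(3)) - x(-28) = 50*((19 + 8) + 7) - 1*(-28) = 50*(27 + 7) + 28 = 50*34 + 28 = 1700 + 28 = 1728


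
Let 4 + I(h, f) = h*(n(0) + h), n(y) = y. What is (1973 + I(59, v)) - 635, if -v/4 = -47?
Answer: 4815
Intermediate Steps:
v = 188 (v = -4*(-47) = 188)
I(h, f) = -4 + h² (I(h, f) = -4 + h*(0 + h) = -4 + h*h = -4 + h²)
(1973 + I(59, v)) - 635 = (1973 + (-4 + 59²)) - 635 = (1973 + (-4 + 3481)) - 635 = (1973 + 3477) - 635 = 5450 - 635 = 4815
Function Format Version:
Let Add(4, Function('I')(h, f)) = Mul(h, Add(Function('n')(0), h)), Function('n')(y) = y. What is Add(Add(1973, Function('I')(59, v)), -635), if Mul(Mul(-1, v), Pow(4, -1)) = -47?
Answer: 4815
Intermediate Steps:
v = 188 (v = Mul(-4, -47) = 188)
Function('I')(h, f) = Add(-4, Pow(h, 2)) (Function('I')(h, f) = Add(-4, Mul(h, Add(0, h))) = Add(-4, Mul(h, h)) = Add(-4, Pow(h, 2)))
Add(Add(1973, Function('I')(59, v)), -635) = Add(Add(1973, Add(-4, Pow(59, 2))), -635) = Add(Add(1973, Add(-4, 3481)), -635) = Add(Add(1973, 3477), -635) = Add(5450, -635) = 4815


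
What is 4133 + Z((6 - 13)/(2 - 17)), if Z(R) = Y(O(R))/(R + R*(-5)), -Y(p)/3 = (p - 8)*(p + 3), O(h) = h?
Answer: 143186/35 ≈ 4091.0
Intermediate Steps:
Y(p) = -3*(-8 + p)*(3 + p) (Y(p) = -3*(p - 8)*(p + 3) = -3*(-8 + p)*(3 + p))
Z(R) = -(72 - 3*R² + 15*R)/(4*R) (Z(R) = (72 - 3*R² + 15*R)/(R + R*(-5)) = (72 - 3*R² + 15*R)/(R - 5*R) = (72 - 3*R² + 15*R)/((-4*R)) = (72 - 3*R² + 15*R)*(-1/(4*R)) = -(72 - 3*R² + 15*R)/(4*R))
4133 + Z((6 - 13)/(2 - 17)) = 4133 + (-15/4 - 18*(2 - 17)/(6 - 13) + 3*((6 - 13)/(2 - 17))/4) = 4133 + (-15/4 - 18/((-7/(-15))) + 3*(-7/(-15))/4) = 4133 + (-15/4 - 18/((-7*(-1/15))) + 3*(-7*(-1/15))/4) = 4133 + (-15/4 - 18/7/15 + (¾)*(7/15)) = 4133 + (-15/4 - 18*15/7 + 7/20) = 4133 + (-15/4 - 270/7 + 7/20) = 4133 - 1469/35 = 143186/35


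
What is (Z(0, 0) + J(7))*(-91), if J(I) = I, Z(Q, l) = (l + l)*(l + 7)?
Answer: -637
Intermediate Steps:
Z(Q, l) = 2*l*(7 + l) (Z(Q, l) = (2*l)*(7 + l) = 2*l*(7 + l))
(Z(0, 0) + J(7))*(-91) = (2*0*(7 + 0) + 7)*(-91) = (2*0*7 + 7)*(-91) = (0 + 7)*(-91) = 7*(-91) = -637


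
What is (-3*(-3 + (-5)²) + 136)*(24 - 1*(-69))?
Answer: 6510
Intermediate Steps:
(-3*(-3 + (-5)²) + 136)*(24 - 1*(-69)) = (-3*(-3 + 25) + 136)*(24 + 69) = (-3*22 + 136)*93 = (-66 + 136)*93 = 70*93 = 6510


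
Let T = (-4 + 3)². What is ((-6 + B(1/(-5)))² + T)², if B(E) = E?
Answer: 972196/625 ≈ 1555.5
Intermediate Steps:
T = 1 (T = (-1)² = 1)
((-6 + B(1/(-5)))² + T)² = ((-6 + 1/(-5))² + 1)² = ((-6 - ⅕)² + 1)² = ((-31/5)² + 1)² = (961/25 + 1)² = (986/25)² = 972196/625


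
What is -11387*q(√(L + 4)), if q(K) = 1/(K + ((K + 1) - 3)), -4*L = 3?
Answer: -22774/9 - 11387*√13/9 ≈ -7092.3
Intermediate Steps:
L = -¾ (L = -¼*3 = -¾ ≈ -0.75000)
q(K) = 1/(-2 + 2*K) (q(K) = 1/(K + ((1 + K) - 3)) = 1/(K + (-2 + K)) = 1/(-2 + 2*K))
-11387*q(√(L + 4)) = -11387/(2*(-1 + √(-¾ + 4))) = -11387/(2*(-1 + √(13/4))) = -11387/(2*(-1 + √13/2))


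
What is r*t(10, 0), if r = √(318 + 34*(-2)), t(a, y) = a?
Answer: 50*√10 ≈ 158.11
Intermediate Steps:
r = 5*√10 (r = √(318 - 68) = √250 = 5*√10 ≈ 15.811)
r*t(10, 0) = (5*√10)*10 = 50*√10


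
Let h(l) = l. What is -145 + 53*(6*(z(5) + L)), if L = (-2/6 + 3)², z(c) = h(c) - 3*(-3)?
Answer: 19705/3 ≈ 6568.3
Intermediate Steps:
z(c) = 9 + c (z(c) = c - 3*(-3) = c + 9 = 9 + c)
L = 64/9 (L = (-2*⅙ + 3)² = (-⅓ + 3)² = (8/3)² = 64/9 ≈ 7.1111)
-145 + 53*(6*(z(5) + L)) = -145 + 53*(6*((9 + 5) + 64/9)) = -145 + 53*(6*(14 + 64/9)) = -145 + 53*(6*(190/9)) = -145 + 53*(380/3) = -145 + 20140/3 = 19705/3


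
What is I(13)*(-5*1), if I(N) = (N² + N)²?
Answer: -165620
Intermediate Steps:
I(N) = (N + N²)²
I(13)*(-5*1) = (13²*(1 + 13)²)*(-5*1) = (169*14²)*(-5) = (169*196)*(-5) = 33124*(-5) = -165620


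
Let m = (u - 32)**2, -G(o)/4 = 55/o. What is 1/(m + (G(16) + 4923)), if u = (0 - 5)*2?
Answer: 4/26693 ≈ 0.00014985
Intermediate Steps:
G(o) = -220/o
u = -10 (u = -5*2 = -10)
m = 1764 (m = (-10 - 32)**2 = (-42)**2 = 1764)
1/(m + (G(16) + 4923)) = 1/(1764 + (-220/16 + 4923)) = 1/(1764 + (-220*1/16 + 4923)) = 1/(1764 + (-55/4 + 4923)) = 1/(1764 + 19637/4) = 1/(26693/4) = 4/26693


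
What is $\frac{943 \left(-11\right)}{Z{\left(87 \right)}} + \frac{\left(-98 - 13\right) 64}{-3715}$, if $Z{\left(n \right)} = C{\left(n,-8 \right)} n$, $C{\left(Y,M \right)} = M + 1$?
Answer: $\frac{42862031}{2262435} \approx 18.945$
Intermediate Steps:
$C{\left(Y,M \right)} = 1 + M$
$Z{\left(n \right)} = - 7 n$ ($Z{\left(n \right)} = \left(1 - 8\right) n = - 7 n$)
$\frac{943 \left(-11\right)}{Z{\left(87 \right)}} + \frac{\left(-98 - 13\right) 64}{-3715} = \frac{943 \left(-11\right)}{\left(-7\right) 87} + \frac{\left(-98 - 13\right) 64}{-3715} = - \frac{10373}{-609} + \left(-111\right) 64 \left(- \frac{1}{3715}\right) = \left(-10373\right) \left(- \frac{1}{609}\right) - - \frac{7104}{3715} = \frac{10373}{609} + \frac{7104}{3715} = \frac{42862031}{2262435}$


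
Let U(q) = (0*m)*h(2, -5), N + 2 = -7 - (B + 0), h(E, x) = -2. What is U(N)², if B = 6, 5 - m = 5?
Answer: 0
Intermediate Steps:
m = 0 (m = 5 - 1*5 = 5 - 5 = 0)
N = -15 (N = -2 + (-7 - (6 + 0)) = -2 + (-7 - 1*6) = -2 + (-7 - 6) = -2 - 13 = -15)
U(q) = 0 (U(q) = (0*0)*(-2) = 0*(-2) = 0)
U(N)² = 0² = 0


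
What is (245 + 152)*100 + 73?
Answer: 39773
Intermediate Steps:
(245 + 152)*100 + 73 = 397*100 + 73 = 39700 + 73 = 39773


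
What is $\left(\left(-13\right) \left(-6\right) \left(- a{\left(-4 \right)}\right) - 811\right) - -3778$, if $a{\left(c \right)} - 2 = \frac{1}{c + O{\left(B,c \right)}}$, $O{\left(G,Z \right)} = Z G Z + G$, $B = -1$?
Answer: $\frac{19703}{7} \approx 2814.7$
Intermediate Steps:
$O{\left(G,Z \right)} = G + G Z^{2}$ ($O{\left(G,Z \right)} = G Z Z + G = G Z^{2} + G = G + G Z^{2}$)
$a{\left(c \right)} = 2 + \frac{1}{-1 + c - c^{2}}$ ($a{\left(c \right)} = 2 + \frac{1}{c - \left(1 + c^{2}\right)} = 2 + \frac{1}{-1 + c - c^{2}}$)
$\left(\left(-13\right) \left(-6\right) \left(- a{\left(-4 \right)}\right) - 811\right) - -3778 = \left(\left(-13\right) \left(-6\right) \left(- \frac{1 - -8 + 2 \left(-4\right)^{2}}{1 + \left(-4\right)^{2} - -4}\right) - 811\right) - -3778 = \left(78 \left(- \frac{1 + 8 + 2 \cdot 16}{1 + 16 + 4}\right) - 811\right) + 3778 = \left(78 \left(- \frac{1 + 8 + 32}{21}\right) - 811\right) + 3778 = \left(78 \left(- \frac{41}{21}\right) - 811\right) + 3778 = \left(- \frac{1066}{7} - 811\right) + 3778 = - \frac{6743}{7} + 3778 = \frac{19703}{7}$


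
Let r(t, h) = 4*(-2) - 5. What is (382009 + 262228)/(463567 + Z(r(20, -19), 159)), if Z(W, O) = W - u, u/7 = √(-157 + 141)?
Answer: 21331331307/15348736550 + 644237*I/7674368275 ≈ 1.3898 + 8.3947e-5*I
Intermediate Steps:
r(t, h) = -13 (r(t, h) = -8 - 5 = -13)
u = 28*I (u = 7*√(-157 + 141) = 7*√(-16) = 7*(4*I) = 28*I ≈ 28.0*I)
Z(W, O) = W - 28*I
(382009 + 262228)/(463567 + Z(r(20, -19), 159)) = (382009 + 262228)/(463567 + (-13 - 28*I)) = 644237/(463554 - 28*I) = 644237*((463554 + 28*I)/214882311700) = 644237*(463554 + 28*I)/214882311700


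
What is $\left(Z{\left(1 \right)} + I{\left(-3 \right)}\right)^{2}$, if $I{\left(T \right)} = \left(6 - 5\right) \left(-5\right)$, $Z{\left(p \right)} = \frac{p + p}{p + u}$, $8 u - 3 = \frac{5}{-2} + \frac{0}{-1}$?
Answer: $\frac{2809}{289} \approx 9.7197$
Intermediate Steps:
$u = \frac{1}{16}$ ($u = \frac{3}{8} + \frac{\frac{5}{-2} + \frac{0}{-1}}{8} = \frac{3}{8} + \frac{5 \left(- \frac{1}{2}\right) + 0 \left(-1\right)}{8} = \frac{3}{8} + \frac{- \frac{5}{2} + 0}{8} = \frac{3}{8} + \frac{1}{8} \left(- \frac{5}{2}\right) = \frac{3}{8} - \frac{5}{16} = \frac{1}{16} \approx 0.0625$)
$Z{\left(p \right)} = \frac{2 p}{\frac{1}{16} + p}$ ($Z{\left(p \right)} = \frac{p + p}{p + \frac{1}{16}} = \frac{2 p}{\frac{1}{16} + p}$)
$I{\left(T \right)} = -5$ ($I{\left(T \right)} = 1 \left(-5\right) = -5$)
$\left(Z{\left(1 \right)} + I{\left(-3 \right)}\right)^{2} = \left(32 \cdot 1 \frac{1}{1 + 16 \cdot 1} - 5\right)^{2} = \left(32 \cdot 1 \frac{1}{1 + 16} - 5\right)^{2} = \left(32 \cdot 1 \cdot \frac{1}{17} - 5\right)^{2} = \left(\frac{32}{17} - 5\right)^{2} = \left(- \frac{53}{17}\right)^{2} = \frac{2809}{289}$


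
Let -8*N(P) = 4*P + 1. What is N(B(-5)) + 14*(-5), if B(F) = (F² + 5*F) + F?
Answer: -541/8 ≈ -67.625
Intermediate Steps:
B(F) = F² + 6*F
N(P) = -⅛ - P/2 (N(P) = -(4*P + 1)/8 = -(1 + 4*P)/8 = -⅛ - P/2)
N(B(-5)) + 14*(-5) = (-⅛ - (-5)*(6 - 5)/2) + 14*(-5) = (-⅛ - (-5)/2) - 70 = (-⅛ - ½*(-5)) - 70 = (-⅛ + 5/2) - 70 = 19/8 - 70 = -541/8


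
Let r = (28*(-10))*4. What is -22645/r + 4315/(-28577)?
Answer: 18351239/914464 ≈ 20.068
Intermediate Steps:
r = -1120 (r = -280*4 = -1120)
-22645/r + 4315/(-28577) = -22645/(-1120) + 4315/(-28577) = -22645*(-1/1120) + 4315*(-1/28577) = 647/32 - 4315/28577 = 18351239/914464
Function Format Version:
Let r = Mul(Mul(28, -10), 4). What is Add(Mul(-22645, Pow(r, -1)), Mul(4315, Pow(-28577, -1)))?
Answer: Rational(18351239, 914464) ≈ 20.068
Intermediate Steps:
r = -1120 (r = Mul(-280, 4) = -1120)
Add(Mul(-22645, Pow(r, -1)), Mul(4315, Pow(-28577, -1))) = Add(Mul(-22645, Pow(-1120, -1)), Mul(4315, Pow(-28577, -1))) = Add(Mul(-22645, Rational(-1, 1120)), Mul(4315, Rational(-1, 28577))) = Add(Rational(647, 32), Rational(-4315, 28577)) = Rational(18351239, 914464)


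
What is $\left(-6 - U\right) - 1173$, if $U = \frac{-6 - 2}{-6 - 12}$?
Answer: $- \frac{10615}{9} \approx -1179.4$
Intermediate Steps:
$U = \frac{4}{9}$ ($U = - \frac{8}{-6 - 12} = - \frac{8}{-18} = \left(-8\right) \left(- \frac{1}{18}\right) = \frac{4}{9} \approx 0.44444$)
$\left(-6 - U\right) - 1173 = \left(-6 - \frac{4}{9}\right) - 1173 = - \frac{58}{9} - 1173 = - \frac{10615}{9}$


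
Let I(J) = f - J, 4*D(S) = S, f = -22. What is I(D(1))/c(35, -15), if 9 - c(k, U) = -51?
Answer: -89/240 ≈ -0.37083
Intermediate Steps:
c(k, U) = 60 (c(k, U) = 9 - 1*(-51) = 9 + 51 = 60)
D(S) = S/4
I(J) = -22 - J
I(D(1))/c(35, -15) = (-22 - 1/4)/60 = (-22 - 1*¼)*(1/60) = (-22 - ¼)*(1/60) = -89/4*1/60 = -89/240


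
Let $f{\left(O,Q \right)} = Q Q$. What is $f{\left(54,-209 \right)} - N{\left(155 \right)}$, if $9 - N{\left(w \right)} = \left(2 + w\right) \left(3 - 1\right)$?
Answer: $43986$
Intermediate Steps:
$N{\left(w \right)} = 5 - 2 w$ ($N{\left(w \right)} = 9 - \left(2 + w\right) \left(3 - 1\right) = 9 - \left(2 + w\right) 2 = 9 - \left(4 + 2 w\right) = 5 - 2 w$)
$f{\left(O,Q \right)} = Q^{2}$
$f{\left(54,-209 \right)} - N{\left(155 \right)} = \left(-209\right)^{2} - \left(5 - 310\right) = 43681 - \left(5 - 310\right) = 43681 - -305 = 43681 + 305 = 43986$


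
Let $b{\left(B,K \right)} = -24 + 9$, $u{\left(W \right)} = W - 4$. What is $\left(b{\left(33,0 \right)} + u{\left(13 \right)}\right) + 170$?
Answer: $164$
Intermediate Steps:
$u{\left(W \right)} = -4 + W$
$b{\left(B,K \right)} = -15$
$\left(b{\left(33,0 \right)} + u{\left(13 \right)}\right) + 170 = \left(-15 + \left(-4 + 13\right)\right) + 170 = \left(-15 + 9\right) + 170 = -6 + 170 = 164$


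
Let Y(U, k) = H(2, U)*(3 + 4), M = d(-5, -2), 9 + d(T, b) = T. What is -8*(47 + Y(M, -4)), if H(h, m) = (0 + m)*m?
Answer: -11352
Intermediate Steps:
d(T, b) = -9 + T
M = -14 (M = -9 - 5 = -14)
H(h, m) = m² (H(h, m) = m*m = m²)
Y(U, k) = 7*U² (Y(U, k) = U²*(3 + 4) = U²*7 = 7*U²)
-8*(47 + Y(M, -4)) = -8*(47 + 7*(-14)²) = -8*(47 + 7*196) = -8*(47 + 1372) = -8*1419 = -11352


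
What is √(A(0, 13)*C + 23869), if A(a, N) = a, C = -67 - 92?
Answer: √23869 ≈ 154.50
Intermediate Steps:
C = -159
√(A(0, 13)*C + 23869) = √(0*(-159) + 23869) = √(0 + 23869) = √23869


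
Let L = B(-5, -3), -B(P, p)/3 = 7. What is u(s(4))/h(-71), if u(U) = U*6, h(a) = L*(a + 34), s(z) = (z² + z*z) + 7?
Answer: 78/259 ≈ 0.30116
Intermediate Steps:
B(P, p) = -21 (B(P, p) = -3*7 = -21)
L = -21
s(z) = 7 + 2*z² (s(z) = (z² + z²) + 7 = 2*z² + 7 = 7 + 2*z²)
h(a) = -714 - 21*a (h(a) = -21*(a + 34) = -21*(34 + a) = -714 - 21*a)
u(U) = 6*U
u(s(4))/h(-71) = (6*(7 + 2*4²))/(-714 - 21*(-71)) = (6*(7 + 2*16))/(-714 + 1491) = (6*(7 + 32))/777 = (6*39)*(1/777) = 234*(1/777) = 78/259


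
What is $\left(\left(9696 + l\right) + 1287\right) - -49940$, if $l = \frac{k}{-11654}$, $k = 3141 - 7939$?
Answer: $\frac{355000720}{5827} \approx 60923.0$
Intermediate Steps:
$k = -4798$ ($k = 3141 - 7939 = -4798$)
$l = \frac{2399}{5827}$ ($l = - \frac{4798}{-11654} = \left(-4798\right) \left(- \frac{1}{11654}\right) = \frac{2399}{5827} \approx 0.4117$)
$\left(\left(9696 + l\right) + 1287\right) - -49940 = \left(\left(9696 + \frac{2399}{5827}\right) + 1287\right) - -49940 = \left(\frac{56500991}{5827} + 1287\right) + 49940 = \frac{64000340}{5827} + 49940 = \frac{355000720}{5827}$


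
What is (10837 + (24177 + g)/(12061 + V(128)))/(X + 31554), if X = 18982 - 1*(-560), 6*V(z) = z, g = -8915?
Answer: 392854525/1852076712 ≈ 0.21212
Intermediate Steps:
V(z) = z/6
X = 19542 (X = 18982 + 560 = 19542)
(10837 + (24177 + g)/(12061 + V(128)))/(X + 31554) = (10837 + (24177 - 8915)/(12061 + (1/6)*128))/(19542 + 31554) = (10837 + 15262/(12061 + 64/3))/51096 = (10837 + 15262/(36247/3))*(1/51096) = (10837 + 15262*(3/36247))*(1/51096) = (10837 + 45786/36247)*(1/51096) = (392854525/36247)*(1/51096) = 392854525/1852076712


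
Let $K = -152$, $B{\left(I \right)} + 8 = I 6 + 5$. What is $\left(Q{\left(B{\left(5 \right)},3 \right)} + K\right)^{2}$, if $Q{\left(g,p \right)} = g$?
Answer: $15625$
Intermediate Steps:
$B{\left(I \right)} = -3 + 6 I$ ($B{\left(I \right)} = -8 + \left(I 6 + 5\right) = -8 + \left(6 I + 5\right) = -8 + \left(5 + 6 I\right) = -3 + 6 I$)
$\left(Q{\left(B{\left(5 \right)},3 \right)} + K\right)^{2} = \left(\left(-3 + 6 \cdot 5\right) - 152\right)^{2} = \left(\left(-3 + 30\right) - 152\right)^{2} = \left(27 - 152\right)^{2} = \left(-125\right)^{2} = 15625$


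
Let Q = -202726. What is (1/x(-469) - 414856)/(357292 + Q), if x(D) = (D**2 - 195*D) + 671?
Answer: -129471164471/48238039242 ≈ -2.6840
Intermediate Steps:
x(D) = 671 + D**2 - 195*D
(1/x(-469) - 414856)/(357292 + Q) = (1/(671 + (-469)**2 - 195*(-469)) - 414856)/(357292 - 202726) = (1/(671 + 219961 + 91455) - 414856)/154566 = (1/312087 - 414856)*(1/154566) = -129471164471/312087*1/154566 = -129471164471/48238039242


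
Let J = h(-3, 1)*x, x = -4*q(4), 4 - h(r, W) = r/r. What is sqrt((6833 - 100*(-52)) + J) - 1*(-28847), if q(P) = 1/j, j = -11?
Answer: 28847 + 5*sqrt(58245)/11 ≈ 28957.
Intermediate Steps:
h(r, W) = 3 (h(r, W) = 4 - r/r = 4 - 1*1 = 4 - 1 = 3)
q(P) = -1/11 (q(P) = 1/(-11) = -1/11)
x = 4/11 (x = -4*(-1/11) = 4/11 ≈ 0.36364)
J = 12/11 (J = 3*(4/11) = 12/11 ≈ 1.0909)
sqrt((6833 - 100*(-52)) + J) - 1*(-28847) = sqrt((6833 - 100*(-52)) + 12/11) - 1*(-28847) = sqrt((6833 + 5200) + 12/11) + 28847 = sqrt(12033 + 12/11) + 28847 = sqrt(132375/11) + 28847 = 5*sqrt(58245)/11 + 28847 = 28847 + 5*sqrt(58245)/11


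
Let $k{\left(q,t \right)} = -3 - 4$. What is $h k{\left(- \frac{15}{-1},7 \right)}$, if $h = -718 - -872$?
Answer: $-1078$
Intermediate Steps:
$k{\left(q,t \right)} = -7$ ($k{\left(q,t \right)} = -3 - 4 = -7$)
$h = 154$ ($h = -718 + 872 = 154$)
$h k{\left(- \frac{15}{-1},7 \right)} = 154 \left(-7\right) = -1078$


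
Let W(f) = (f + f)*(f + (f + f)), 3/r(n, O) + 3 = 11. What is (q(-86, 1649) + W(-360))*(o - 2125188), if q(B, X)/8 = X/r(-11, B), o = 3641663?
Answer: 3697675585600/3 ≈ 1.2326e+12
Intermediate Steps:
r(n, O) = 3/8 (r(n, O) = 3/(-3 + 11) = 3/8)
W(f) = 6*f² (W(f) = (2*f)*(f + 2*f) = (2*f)*(3*f) = 6*f²)
q(B, X) = 64*X/3 (q(B, X) = 8*(X/(3/8)) = 8*(X*(8/3)) = 8*(8*X/3) = 64*X/3)
(q(-86, 1649) + W(-360))*(o - 2125188) = ((64/3)*1649 + 6*(-360)²)*(3641663 - 2125188) = (105536/3 + 6*129600)*1516475 = (105536/3 + 777600)*1516475 = (2438336/3)*1516475 = 3697675585600/3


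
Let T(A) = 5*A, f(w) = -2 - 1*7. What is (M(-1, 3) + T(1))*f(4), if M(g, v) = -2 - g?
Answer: -36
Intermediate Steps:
f(w) = -9 (f(w) = -2 - 7 = -9)
(M(-1, 3) + T(1))*f(4) = ((-2 - 1*(-1)) + 5*1)*(-9) = ((-2 + 1) + 5)*(-9) = (-1 + 5)*(-9) = 4*(-9) = -36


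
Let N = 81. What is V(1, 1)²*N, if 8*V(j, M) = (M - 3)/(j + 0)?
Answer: 81/16 ≈ 5.0625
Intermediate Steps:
V(j, M) = (-3 + M)/(8*j) (V(j, M) = ((M - 3)/(j + 0))/8 = ((-3 + M)/j)/8 = (-3 + M)/(8*j))
V(1, 1)²*N = ((⅛)*(-3 + 1)/1)²*81 = ((⅛)*1*(-2))²*81 = (-¼)²*81 = (1/16)*81 = 81/16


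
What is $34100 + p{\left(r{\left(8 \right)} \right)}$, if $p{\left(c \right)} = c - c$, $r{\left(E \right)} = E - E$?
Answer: $34100$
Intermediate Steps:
$r{\left(E \right)} = 0$
$p{\left(c \right)} = 0$
$34100 + p{\left(r{\left(8 \right)} \right)} = 34100 + 0 = 34100$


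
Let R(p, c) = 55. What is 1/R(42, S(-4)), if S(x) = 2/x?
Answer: 1/55 ≈ 0.018182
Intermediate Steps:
1/R(42, S(-4)) = 1/55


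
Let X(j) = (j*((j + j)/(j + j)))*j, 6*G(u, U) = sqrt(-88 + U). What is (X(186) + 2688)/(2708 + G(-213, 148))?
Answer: 302895216/21999787 - 37284*sqrt(15)/21999787 ≈ 13.762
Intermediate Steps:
G(u, U) = sqrt(-88 + U)/6
X(j) = j**2 (X(j) = (j*((2*j)/((2*j))))*j = (j*((2*j)*(1/(2*j))))*j = (j*1)*j = j*j = j**2)
(X(186) + 2688)/(2708 + G(-213, 148)) = (186**2 + 2688)/(2708 + sqrt(-88 + 148)/6) = (34596 + 2688)/(2708 + sqrt(60)/6) = 37284/(2708 + (2*sqrt(15))/6) = 37284/(2708 + sqrt(15)/3)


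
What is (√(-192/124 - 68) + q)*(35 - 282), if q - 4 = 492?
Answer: -122512 - 3458*I*√341/31 ≈ -1.2251e+5 - 2059.9*I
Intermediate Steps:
q = 496 (q = 4 + 492 = 496)
(√(-192/124 - 68) + q)*(35 - 282) = (√(-192/124 - 68) + 496)*(35 - 282) = (√(-192*1/124 - 68) + 496)*(-247) = (√(-48/31 - 68) + 496)*(-247) = (√(-2156/31) + 496)*(-247) = (14*I*√341/31 + 496)*(-247) = (496 + 14*I*√341/31)*(-247) = -122512 - 3458*I*√341/31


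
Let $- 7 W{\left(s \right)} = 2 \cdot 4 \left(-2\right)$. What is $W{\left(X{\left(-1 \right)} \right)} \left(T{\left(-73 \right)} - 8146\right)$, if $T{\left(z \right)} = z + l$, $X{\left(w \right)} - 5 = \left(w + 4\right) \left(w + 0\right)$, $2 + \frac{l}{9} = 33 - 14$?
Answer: $- \frac{129056}{7} \approx -18437.0$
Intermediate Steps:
$l = 153$ ($l = -18 + 9 \left(33 - 14\right) = -18 + 9 \cdot 19 = -18 + 171 = 153$)
$X{\left(w \right)} = 5 + w \left(4 + w\right)$ ($X{\left(w \right)} = 5 + \left(w + 4\right) \left(w + 0\right) = 5 + \left(4 + w\right) w = 5 + w \left(4 + w\right)$)
$W{\left(s \right)} = \frac{16}{7}$ ($W{\left(s \right)} = - \frac{2 \cdot 4 \left(-2\right)}{7} = - \frac{8 \left(-2\right)}{7} = \left(- \frac{1}{7}\right) \left(-16\right) = \frac{16}{7}$)
$T{\left(z \right)} = 153 + z$ ($T{\left(z \right)} = z + 153 = 153 + z$)
$W{\left(X{\left(-1 \right)} \right)} \left(T{\left(-73 \right)} - 8146\right) = \frac{16 \left(\left(153 - 73\right) - 8146\right)}{7} = \frac{16 \left(80 - 8146\right)}{7} = \frac{16}{7} \left(-8066\right) = - \frac{129056}{7}$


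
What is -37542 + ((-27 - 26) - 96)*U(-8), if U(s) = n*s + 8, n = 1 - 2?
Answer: -39926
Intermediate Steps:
n = -1
U(s) = 8 - s (U(s) = -s + 8 = 8 - s)
-37542 + ((-27 - 26) - 96)*U(-8) = -37542 + ((-27 - 26) - 96)*(8 - 1*(-8)) = -37542 + (-53 - 96)*(8 + 8) = -37542 - 149*16 = -37542 - 2384 = -39926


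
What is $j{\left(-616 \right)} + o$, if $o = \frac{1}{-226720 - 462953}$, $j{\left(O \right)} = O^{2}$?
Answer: $\frac{261700557887}{689673} \approx 3.7946 \cdot 10^{5}$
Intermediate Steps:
$o = - \frac{1}{689673}$ ($o = \frac{1}{-689673} = - \frac{1}{689673} \approx -1.45 \cdot 10^{-6}$)
$j{\left(-616 \right)} + o = \left(-616\right)^{2} - \frac{1}{689673} = 379456 - \frac{1}{689673} = \frac{261700557887}{689673}$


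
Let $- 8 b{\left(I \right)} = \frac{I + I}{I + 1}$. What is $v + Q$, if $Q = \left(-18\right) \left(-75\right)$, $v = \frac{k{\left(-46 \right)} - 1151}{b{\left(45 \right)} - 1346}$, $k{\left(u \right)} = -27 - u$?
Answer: $\frac{334615438}{247709} \approx 1350.8$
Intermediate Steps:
$b{\left(I \right)} = - \frac{I}{4 \left(1 + I\right)}$ ($b{\left(I \right)} = - \frac{\left(I + I\right) \frac{1}{I + 1}}{8} = - \frac{2 I \frac{1}{1 + I}}{8} = - \frac{I}{4 \left(1 + I\right)}$)
$v = \frac{208288}{247709}$ ($v = \frac{\left(-27 - -46\right) - 1151}{\left(-1\right) 45 \frac{1}{4 + 4 \cdot 45} - 1346} = \frac{\left(-27 + 46\right) - 1151}{\left(-1\right) 45 \frac{1}{4 + 180} - 1346} = \frac{19 - 1151}{\left(-1\right) 45 \cdot \frac{1}{184} - 1346} = - \frac{1132}{\left(-1\right) 45 \cdot \frac{1}{184} - 1346} = - \frac{1132}{- \frac{45}{184} - 1346} = - \frac{1132}{- \frac{247709}{184}} = \left(-1132\right) \left(- \frac{184}{247709}\right) = \frac{208288}{247709} \approx 0.84086$)
$Q = 1350$
$v + Q = \frac{208288}{247709} + 1350 = \frac{334615438}{247709}$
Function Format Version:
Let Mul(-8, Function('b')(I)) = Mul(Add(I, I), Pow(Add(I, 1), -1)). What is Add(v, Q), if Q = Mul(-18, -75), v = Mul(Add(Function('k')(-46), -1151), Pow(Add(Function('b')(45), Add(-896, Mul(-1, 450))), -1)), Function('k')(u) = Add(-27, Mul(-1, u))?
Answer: Rational(334615438, 247709) ≈ 1350.8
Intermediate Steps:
Function('b')(I) = Mul(Rational(-1, 4), I, Pow(Add(1, I), -1)) (Function('b')(I) = Mul(Rational(-1, 8), Mul(Add(I, I), Pow(Add(I, 1), -1))) = Mul(Rational(-1, 8), Mul(Mul(2, I), Pow(Add(1, I), -1))) = Mul(Rational(-1, 8), Mul(2, I, Pow(Add(1, I), -1))) = Mul(Rational(-1, 4), I, Pow(Add(1, I), -1)))
v = Rational(208288, 247709) (v = Mul(Add(Add(-27, Mul(-1, -46)), -1151), Pow(Add(Mul(-1, 45, Pow(Add(4, Mul(4, 45)), -1)), Add(-896, Mul(-1, 450))), -1)) = Mul(Add(Add(-27, 46), -1151), Pow(Add(Mul(-1, 45, Pow(Add(4, 180), -1)), Add(-896, -450)), -1)) = Mul(Add(19, -1151), Pow(Add(Mul(-1, 45, Pow(184, -1)), -1346), -1)) = Mul(-1132, Pow(Add(Mul(-1, 45, Rational(1, 184)), -1346), -1)) = Mul(-1132, Pow(Add(Rational(-45, 184), -1346), -1)) = Mul(-1132, Pow(Rational(-247709, 184), -1)) = Mul(-1132, Rational(-184, 247709)) = Rational(208288, 247709) ≈ 0.84086)
Q = 1350
Add(v, Q) = Add(Rational(208288, 247709), 1350) = Rational(334615438, 247709)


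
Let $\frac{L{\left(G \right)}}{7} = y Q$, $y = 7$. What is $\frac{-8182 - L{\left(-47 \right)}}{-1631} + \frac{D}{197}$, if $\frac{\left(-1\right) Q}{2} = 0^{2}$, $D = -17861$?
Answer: $- \frac{27519437}{321307} \approx -85.648$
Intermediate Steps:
$Q = 0$ ($Q = - 2 \cdot 0^{2} = \left(-2\right) 0 = 0$)
$L{\left(G \right)} = 0$ ($L{\left(G \right)} = 7 \cdot 7 \cdot 0 = 7 \cdot 0 = 0$)
$\frac{-8182 - L{\left(-47 \right)}}{-1631} + \frac{D}{197} = \frac{-8182 - 0}{-1631} - \frac{17861}{197} = \left(-8182 + 0\right) \left(- \frac{1}{1631}\right) - \frac{17861}{197} = \left(-8182\right) \left(- \frac{1}{1631}\right) - \frac{17861}{197} = \frac{8182}{1631} - \frac{17861}{197} = - \frac{27519437}{321307}$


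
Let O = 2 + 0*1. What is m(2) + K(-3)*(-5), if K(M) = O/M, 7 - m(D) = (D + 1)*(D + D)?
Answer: -5/3 ≈ -1.6667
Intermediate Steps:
m(D) = 7 - 2*D*(1 + D) (m(D) = 7 - (D + 1)*(D + D) = 7 - (1 + D)*2*D = 7 - 2*D*(1 + D))
O = 2 (O = 2 + 0 = 2)
K(M) = 2/M
m(2) + K(-3)*(-5) = (7 - 2*2 - 2*2²) + (2/(-3))*(-5) = (7 - 4 - 2*4) + (2*(-⅓))*(-5) = (7 - 4 - 8) - ⅔*(-5) = -5 + 10/3 = -5/3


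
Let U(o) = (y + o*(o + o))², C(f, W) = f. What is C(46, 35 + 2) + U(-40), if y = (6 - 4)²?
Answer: 10265662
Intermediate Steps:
y = 4 (y = 2² = 4)
U(o) = (4 + 2*o²)² (U(o) = (4 + o*(o + o))² = (4 + o*(2*o))² = (4 + 2*o²)²)
C(46, 35 + 2) + U(-40) = 46 + 4*(2 + (-40)²)² = 46 + 4*(2 + 1600)² = 46 + 4*1602² = 46 + 4*2566404 = 46 + 10265616 = 10265662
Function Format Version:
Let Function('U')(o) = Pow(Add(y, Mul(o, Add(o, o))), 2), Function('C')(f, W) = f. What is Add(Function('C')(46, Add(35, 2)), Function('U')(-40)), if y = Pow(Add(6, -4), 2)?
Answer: 10265662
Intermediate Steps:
y = 4 (y = Pow(2, 2) = 4)
Function('U')(o) = Pow(Add(4, Mul(2, Pow(o, 2))), 2) (Function('U')(o) = Pow(Add(4, Mul(o, Add(o, o))), 2) = Pow(Add(4, Mul(o, Mul(2, o))), 2) = Pow(Add(4, Mul(2, Pow(o, 2))), 2))
Add(Function('C')(46, Add(35, 2)), Function('U')(-40)) = Add(46, Mul(4, Pow(Add(2, Pow(-40, 2)), 2))) = Add(46, Mul(4, Pow(Add(2, 1600), 2))) = Add(46, Mul(4, Pow(1602, 2))) = Add(46, Mul(4, 2566404)) = Add(46, 10265616) = 10265662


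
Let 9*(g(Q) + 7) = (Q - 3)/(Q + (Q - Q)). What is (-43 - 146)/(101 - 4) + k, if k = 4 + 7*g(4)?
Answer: -163265/3492 ≈ -46.754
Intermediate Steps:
g(Q) = -7 + (-3 + Q)/(9*Q) (g(Q) = -7 + ((Q - 3)/(Q + (Q - Q)))/9 = -7 + ((-3 + Q)/(Q + 0))/9 = -7 + ((-3 + Q)/Q)/9 = -7 + (-3 + Q)/(9*Q))
k = -1613/36 (k = 4 + 7*((⅑)*(-3 - 62*4)/4) = 4 + 7*((⅑)*(¼)*(-3 - 248)) = 4 + 7*((⅑)*(¼)*(-251)) = 4 + 7*(-251/36) = 4 - 1757/36 = -1613/36 ≈ -44.806)
(-43 - 146)/(101 - 4) + k = (-43 - 146)/(101 - 4) - 1613/36 = -189/97 - 1613/36 = -163265/3492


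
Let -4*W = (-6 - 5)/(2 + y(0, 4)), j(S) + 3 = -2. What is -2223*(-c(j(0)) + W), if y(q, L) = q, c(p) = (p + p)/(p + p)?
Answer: -6669/8 ≈ -833.63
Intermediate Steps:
j(S) = -5 (j(S) = -3 - 2 = -5)
c(p) = 1 (c(p) = (2*p)/((2*p)) = (2*p)*(1/(2*p)) = 1)
W = 11/8 (W = -(-6 - 5)/(4*(2 + 0)) = -(-11)/(4*2) = -1/4*(-11/2) = 11/8 ≈ 1.3750)
-2223*(-c(j(0)) + W) = -2223*(-1*1 + 11/8) = -2223*(-1 + 11/8) = -2223*3/8 = -6669/8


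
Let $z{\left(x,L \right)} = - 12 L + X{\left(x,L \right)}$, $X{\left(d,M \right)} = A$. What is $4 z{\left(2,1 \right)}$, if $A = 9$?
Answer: $-12$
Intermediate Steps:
$X{\left(d,M \right)} = 9$
$z{\left(x,L \right)} = 9 - 12 L$ ($z{\left(x,L \right)} = - 12 L + 9 = 9 - 12 L$)
$4 z{\left(2,1 \right)} = 4 \left(9 - 12\right) = 4 \left(-3\right) = -12$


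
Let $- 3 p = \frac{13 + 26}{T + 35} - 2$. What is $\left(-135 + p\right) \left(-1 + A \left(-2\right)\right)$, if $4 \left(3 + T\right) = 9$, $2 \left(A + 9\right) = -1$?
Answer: $- \frac{332202}{137} \approx -2424.8$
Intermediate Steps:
$A = - \frac{19}{2}$ ($A = -9 + \frac{1}{2} \left(-1\right) = -9 - \frac{1}{2} = - \frac{19}{2} \approx -9.5$)
$T = - \frac{3}{4}$ ($T = -3 + \frac{1}{4} \cdot 9 = -3 + \frac{9}{4} = - \frac{3}{4} \approx -0.75$)
$p = \frac{118}{411}$ ($p = - \frac{\frac{13 + 26}{- \frac{3}{4} + 35} - 2}{3} = - \frac{\frac{39}{\frac{137}{4}} - 2}{3} = - \frac{39 \cdot \frac{4}{137} - 2}{3} = - \frac{\frac{156}{137} - 2}{3} = \left(- \frac{1}{3}\right) \left(- \frac{118}{137}\right) = \frac{118}{411} \approx 0.2871$)
$\left(-135 + p\right) \left(-1 + A \left(-2\right)\right) = \left(-135 + \frac{118}{411}\right) \left(-1 - -19\right) = - \frac{55367 \left(-1 + 19\right)}{411} = \left(- \frac{55367}{411}\right) 18 = - \frac{332202}{137}$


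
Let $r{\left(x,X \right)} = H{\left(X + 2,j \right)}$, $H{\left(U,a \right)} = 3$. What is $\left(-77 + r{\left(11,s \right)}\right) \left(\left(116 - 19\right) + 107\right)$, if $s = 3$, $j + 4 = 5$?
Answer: $-15096$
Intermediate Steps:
$j = 1$ ($j = -4 + 5 = 1$)
$r{\left(x,X \right)} = 3$
$\left(-77 + r{\left(11,s \right)}\right) \left(\left(116 - 19\right) + 107\right) = \left(-77 + 3\right) \left(\left(116 - 19\right) + 107\right) = - 74 \left(97 + 107\right) = \left(-74\right) 204 = -15096$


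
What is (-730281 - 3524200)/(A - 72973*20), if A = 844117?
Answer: 4254481/615343 ≈ 6.9140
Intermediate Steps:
(-730281 - 3524200)/(A - 72973*20) = (-730281 - 3524200)/(844117 - 72973*20) = -4254481/(844117 - 1459460) = -4254481/(-615343) = -4254481*(-1/615343) = 4254481/615343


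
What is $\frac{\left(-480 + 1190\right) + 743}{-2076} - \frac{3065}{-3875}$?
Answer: $\frac{146513}{1608900} \approx 0.091064$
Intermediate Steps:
$\frac{\left(-480 + 1190\right) + 743}{-2076} - \frac{3065}{-3875} = \left(710 + 743\right) \left(- \frac{1}{2076}\right) - - \frac{613}{775} = 1453 \left(- \frac{1}{2076}\right) + \frac{613}{775} = - \frac{1453}{2076} + \frac{613}{775} = \frac{146513}{1608900}$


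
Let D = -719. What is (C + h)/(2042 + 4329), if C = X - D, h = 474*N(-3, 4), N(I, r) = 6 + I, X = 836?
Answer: 2977/6371 ≈ 0.46727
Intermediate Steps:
h = 1422 (h = 474*(6 - 3) = 474*3 = 1422)
C = 1555 (C = 836 - 1*(-719) = 836 + 719 = 1555)
(C + h)/(2042 + 4329) = (1555 + 1422)/(2042 + 4329) = 2977/6371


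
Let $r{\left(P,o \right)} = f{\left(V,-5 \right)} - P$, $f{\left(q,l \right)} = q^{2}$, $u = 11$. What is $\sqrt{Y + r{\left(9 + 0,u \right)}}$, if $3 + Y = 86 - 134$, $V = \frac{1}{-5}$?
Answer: $\frac{i \sqrt{1499}}{5} \approx 7.7434 i$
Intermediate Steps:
$V = - \frac{1}{5} \approx -0.2$
$r{\left(P,o \right)} = \frac{1}{25} - P$ ($r{\left(P,o \right)} = \left(- \frac{1}{5}\right)^{2} - P = \frac{1}{25} - P$)
$Y = -51$ ($Y = -3 + \left(86 - 134\right) = -3 - 48 = -51$)
$\sqrt{Y + r{\left(9 + 0,u \right)}} = \sqrt{-51 + \left(\frac{1}{25} - \left(9 + 0\right)\right)} = \sqrt{-51 + \left(\frac{1}{25} - 9\right)} = \sqrt{-51 - \frac{224}{25}} = \sqrt{- \frac{1499}{25}} = \frac{i \sqrt{1499}}{5}$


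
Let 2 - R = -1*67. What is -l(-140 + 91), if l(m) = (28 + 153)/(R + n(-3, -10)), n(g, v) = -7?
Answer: -181/62 ≈ -2.9194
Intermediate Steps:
R = 69 (R = 2 - (-1)*67 = 2 - 1*(-67) = 2 + 67 = 69)
l(m) = 181/62 (l(m) = (28 + 153)/(69 - 7) = 181/62)
-l(-140 + 91) = -1*181/62 = -181/62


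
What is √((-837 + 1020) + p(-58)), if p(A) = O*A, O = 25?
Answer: I*√1267 ≈ 35.595*I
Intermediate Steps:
p(A) = 25*A
√((-837 + 1020) + p(-58)) = √((-837 + 1020) + 25*(-58)) = √(183 - 1450) = √(-1267) = I*√1267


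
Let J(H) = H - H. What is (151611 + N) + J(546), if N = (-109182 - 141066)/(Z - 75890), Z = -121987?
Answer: 10000193365/65959 ≈ 1.5161e+5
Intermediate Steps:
J(H) = 0
N = 83416/65959 (N = (-109182 - 141066)/(-121987 - 75890) = -250248/(-197877) = -250248*(-1/197877) = 83416/65959 ≈ 1.2647)
(151611 + N) + J(546) = (151611 + 83416/65959) + 0 = 10000193365/65959 + 0 = 10000193365/65959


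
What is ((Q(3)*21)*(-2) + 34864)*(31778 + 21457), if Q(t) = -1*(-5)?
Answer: 1844805690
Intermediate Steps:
Q(t) = 5
((Q(3)*21)*(-2) + 34864)*(31778 + 21457) = ((5*21)*(-2) + 34864)*(31778 + 21457) = (105*(-2) + 34864)*53235 = (-210 + 34864)*53235 = 34654*53235 = 1844805690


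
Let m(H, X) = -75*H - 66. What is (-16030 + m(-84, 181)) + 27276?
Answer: 17480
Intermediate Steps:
m(H, X) = -66 - 75*H
(-16030 + m(-84, 181)) + 27276 = (-16030 + (-66 - 75*(-84))) + 27276 = (-16030 + (-66 + 6300)) + 27276 = (-16030 + 6234) + 27276 = -9796 + 27276 = 17480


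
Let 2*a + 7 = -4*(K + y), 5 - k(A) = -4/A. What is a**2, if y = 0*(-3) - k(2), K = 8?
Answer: 121/4 ≈ 30.250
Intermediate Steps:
k(A) = 5 + 4/A (k(A) = 5 - (-4)/A = 5 + 4/A)
y = -7 (y = 0*(-3) - (5 + 4/2) = 0 - (5 + 4*(1/2)) = 0 - (5 + 2) = 0 - 1*7 = 0 - 7 = -7)
a = -11/2 (a = -7/2 + (-4*(8 - 7))/2 = -7/2 + (-4*1)/2 = -7/2 + (1/2)*(-4) = -7/2 - 2 = -11/2 ≈ -5.5000)
a**2 = (-11/2)**2 = 121/4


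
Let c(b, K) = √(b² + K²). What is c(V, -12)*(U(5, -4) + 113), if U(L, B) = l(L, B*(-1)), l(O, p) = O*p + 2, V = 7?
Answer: 135*√193 ≈ 1875.5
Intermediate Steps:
l(O, p) = 2 + O*p
U(L, B) = 2 - B*L (U(L, B) = 2 + L*(B*(-1)) = 2 + L*(-B) = 2 - B*L)
c(b, K) = √(K² + b²)
c(V, -12)*(U(5, -4) + 113) = √((-12)² + 7²)*((2 - 1*(-4)*5) + 113) = √(144 + 49)*((2 + 20) + 113) = √193*(22 + 113) = √193*135 = 135*√193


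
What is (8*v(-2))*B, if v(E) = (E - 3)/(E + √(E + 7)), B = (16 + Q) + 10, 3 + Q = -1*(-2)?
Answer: -2000 - 1000*√5 ≈ -4236.1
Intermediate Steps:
Q = -1 (Q = -3 - 1*(-2) = -3 + 2 = -1)
B = 25 (B = (16 - 1) + 10 = 15 + 10 = 25)
v(E) = (-3 + E)/(E + √(7 + E))
(8*v(-2))*B = (8*((-3 - 2)/(-2 + √(7 - 2))))*25 = (8*(-5/(-2 + √5)))*25 = -40/(-2 + √5)*25 = -1000/(-2 + √5)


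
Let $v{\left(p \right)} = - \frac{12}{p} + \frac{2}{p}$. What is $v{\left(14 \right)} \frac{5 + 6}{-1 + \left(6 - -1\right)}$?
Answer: $- \frac{55}{42} \approx -1.3095$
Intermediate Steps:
$v{\left(p \right)} = - \frac{10}{p}$
$v{\left(14 \right)} \frac{5 + 6}{-1 + \left(6 - -1\right)} = - \frac{10}{14} \frac{5 + 6}{-1 + \left(6 - -1\right)} = \left(-10\right) \frac{1}{14} \frac{11}{-1 + \left(6 + 1\right)} = - \frac{5 \frac{11}{-1 + 7}}{7} = - \frac{5 \cdot \frac{11}{6}}{7} = - \frac{5 \cdot 11 \cdot \frac{1}{6}}{7} = \left(- \frac{5}{7}\right) \frac{11}{6} = - \frac{55}{42}$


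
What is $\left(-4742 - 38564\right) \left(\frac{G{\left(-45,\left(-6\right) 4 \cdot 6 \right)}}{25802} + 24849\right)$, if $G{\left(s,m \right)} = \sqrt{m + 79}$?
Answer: $-1076110794 - \frac{21653 i \sqrt{65}}{12901} \approx -1.0761 \cdot 10^{9} - 13.532 i$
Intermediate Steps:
$G{\left(s,m \right)} = \sqrt{79 + m}$
$\left(-4742 - 38564\right) \left(\frac{G{\left(-45,\left(-6\right) 4 \cdot 6 \right)}}{25802} + 24849\right) = \left(-4742 - 38564\right) \left(\frac{\sqrt{79 + \left(-6\right) 4 \cdot 6}}{25802} + 24849\right) = - 43306 \left(\sqrt{79 - 144} \cdot \frac{1}{25802} + 24849\right) = - 43306 \left(\sqrt{-65} \cdot \frac{1}{25802} + 24849\right) = - 43306 \left(i \sqrt{65} \cdot \frac{1}{25802} + 24849\right) = - 43306 \left(\frac{i \sqrt{65}}{25802} + 24849\right) = - 43306 \left(24849 + \frac{i \sqrt{65}}{25802}\right) = -1076110794 - \frac{21653 i \sqrt{65}}{12901}$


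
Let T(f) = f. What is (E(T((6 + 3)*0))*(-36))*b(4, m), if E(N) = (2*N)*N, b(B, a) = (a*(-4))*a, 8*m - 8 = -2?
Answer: 0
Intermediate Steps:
m = ¾ (m = 1 + (⅛)*(-2) = 1 - ¼ = ¾ ≈ 0.75000)
b(B, a) = -4*a² (b(B, a) = (-4*a)*a = -4*a²)
E(N) = 2*N²
(E(T((6 + 3)*0))*(-36))*b(4, m) = ((2*((6 + 3)*0)²)*(-36))*(-4*(¾)²) = ((2*(9*0)²)*(-36))*(-4*9/16) = ((2*0²)*(-36))*(-9/4) = ((2*0)*(-36))*(-9/4) = (0*(-36))*(-9/4) = 0*(-9/4) = 0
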